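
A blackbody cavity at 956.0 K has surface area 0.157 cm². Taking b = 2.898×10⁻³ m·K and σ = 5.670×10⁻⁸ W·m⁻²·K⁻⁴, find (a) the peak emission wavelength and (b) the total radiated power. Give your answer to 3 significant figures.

(a) λ_max = b/T = 2.898×10⁻³/956.0 = 3.031×10⁻⁶ m = 3.03 μm.
Area A = 0.157 cm² = 1.57×10⁻⁵ m².
(b) P = σAT⁴ = 5.670×10⁻⁸×1.57×10⁻⁵×(956.0)⁴ = 0.744 W.

λ_max ≈ 3.03 μm; P ≈ 0.744 W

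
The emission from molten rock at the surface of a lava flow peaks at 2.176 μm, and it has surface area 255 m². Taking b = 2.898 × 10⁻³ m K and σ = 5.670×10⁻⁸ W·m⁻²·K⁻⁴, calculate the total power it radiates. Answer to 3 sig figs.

Wien's law: T = b/λ_max = 2.898×10⁻³/2.176×10⁻⁶ = 1331.80 K.
Area A = 255 m².
Then P = σAT⁴ = 5.670×10⁻⁸×255×(1331.80)⁴ = 4.55×10⁷ W.

P ≈ 4.55×10⁷ W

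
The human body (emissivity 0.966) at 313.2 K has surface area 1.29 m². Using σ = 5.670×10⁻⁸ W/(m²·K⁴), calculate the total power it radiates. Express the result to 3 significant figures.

P ≈ 680 W

Area A = 1.29 m².
P = εσAT⁴ = 0.966 × 5.670×10⁻⁸ × 1.29 × (313.2)⁴ = 680 W.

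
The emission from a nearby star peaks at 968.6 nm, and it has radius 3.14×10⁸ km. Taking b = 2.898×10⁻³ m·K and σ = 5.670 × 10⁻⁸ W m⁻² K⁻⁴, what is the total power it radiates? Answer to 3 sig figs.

Wien's law: T = b/λ_max = 2.898×10⁻³/9.686×10⁻⁷ = 2991.95 K.
Surface area A = 4πR² = 4π(3.14×10¹¹ m)² = 1.23899×10²⁴ m².
Then P = σAT⁴ = 5.670×10⁻⁸×1.23899×10²⁴×(2991.95)⁴ = 5.63×10³⁰ W.

P ≈ 5.63×10³⁰ W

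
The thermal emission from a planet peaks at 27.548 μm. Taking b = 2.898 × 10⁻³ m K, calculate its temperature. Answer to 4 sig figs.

T ≈ 105.2 K

Wien's law gives T = b/λ_max = (2.898×10⁻³ m·K)/(2.7548×10⁻⁵ m) = 105.2 K.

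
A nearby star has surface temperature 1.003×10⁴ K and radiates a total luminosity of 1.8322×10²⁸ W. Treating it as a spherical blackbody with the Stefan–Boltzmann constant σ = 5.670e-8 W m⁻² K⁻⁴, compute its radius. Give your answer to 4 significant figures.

R ≈ 1.594×10⁹ m

L = 4πR²σT⁴ ⇒ R = √(L/(4πσT⁴)).
σT⁴ = 5.73835×10⁸ W/m², so R = √(1.8322×10²⁸/(4π×5.73835×10⁸)) = 1.594×10⁹ m.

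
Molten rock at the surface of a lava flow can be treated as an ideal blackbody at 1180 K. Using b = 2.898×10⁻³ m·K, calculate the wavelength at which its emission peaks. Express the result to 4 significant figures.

Wien's displacement law: λ_max = b/T = (2.898×10⁻³ m·K)/(1180 K) = 2.4559×10⁻⁶ m.
That is 2.456 μm, in the infrared range.

λ_max ≈ 2.456 μm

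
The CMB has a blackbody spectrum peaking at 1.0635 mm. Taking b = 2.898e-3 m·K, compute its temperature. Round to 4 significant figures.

Wien's law gives T = b/λ_max = (2.898×10⁻³ m·K)/(1.0635×10⁻³ m) = 2.725 K.

T ≈ 2.725 K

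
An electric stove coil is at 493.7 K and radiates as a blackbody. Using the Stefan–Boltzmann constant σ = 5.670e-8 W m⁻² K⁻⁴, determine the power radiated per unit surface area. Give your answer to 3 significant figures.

I ≈ 3.37×10³ W/m²

Stefan–Boltzmann: I = σT⁴ = 5.670×10⁻⁸ × (493.7)⁴ = 3.37×10³ W/m².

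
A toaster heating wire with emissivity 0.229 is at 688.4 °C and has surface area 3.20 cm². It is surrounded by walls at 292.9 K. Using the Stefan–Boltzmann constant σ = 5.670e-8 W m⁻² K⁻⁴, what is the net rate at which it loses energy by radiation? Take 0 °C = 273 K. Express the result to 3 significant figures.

Net loss ≈ 3.52 W

T = 688.4 °C + 273 = 961.4 K.
Area A = 3.20 cm² = 3.20×10⁻⁴ m².
Net radiated power P_net = εσA(T⁴ − T₀⁴) = 0.229×5.670×10⁻⁸×3.20×10⁻⁴×(961.4⁴ − 292.9⁴).
T⁴ − T₀⁴ = 8.54312×10¹¹ − 7.35999×10⁹ = 8.46952×10¹¹ K⁴, so P_net = 3.52 W.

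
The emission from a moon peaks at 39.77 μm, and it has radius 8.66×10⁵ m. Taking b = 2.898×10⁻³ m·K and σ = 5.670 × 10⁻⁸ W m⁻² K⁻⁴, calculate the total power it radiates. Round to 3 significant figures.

Wien's law: T = b/λ_max = 2.898×10⁻³/3.977×10⁻⁵ = 72.8690 K.
Surface area A = 4πR² = 4π(8.66×10⁵ m)² = 9.42423×10¹² m².
Then P = σAT⁴ = 5.670×10⁻⁸×9.42423×10¹²×(72.8690)⁴ = 1.51×10¹³ W.

P ≈ 1.51×10¹³ W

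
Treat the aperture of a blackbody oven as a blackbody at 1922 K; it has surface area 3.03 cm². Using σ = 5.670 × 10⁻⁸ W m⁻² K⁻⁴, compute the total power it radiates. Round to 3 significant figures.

P ≈ 234 W

Area A = 3.03 cm² = 3.03×10⁻⁴ m².
P = σAT⁴ = 5.670×10⁻⁸ × 3.03×10⁻⁴ × (1922)⁴ = 234 W.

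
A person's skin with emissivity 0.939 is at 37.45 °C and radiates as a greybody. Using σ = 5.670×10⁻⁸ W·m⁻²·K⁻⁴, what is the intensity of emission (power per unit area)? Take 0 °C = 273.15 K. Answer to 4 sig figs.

I ≈ 495.5 W/m²

T = 37.45 °C + 273.15 = 310.60 K.
Stefan–Boltzmann: I = εσT⁴ = 0.939 × 5.670×10⁻⁸ × (310.60)⁴ = 495.5 W/m².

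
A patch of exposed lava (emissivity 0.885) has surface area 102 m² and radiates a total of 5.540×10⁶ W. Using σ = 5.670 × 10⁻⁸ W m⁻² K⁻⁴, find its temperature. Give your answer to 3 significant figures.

T ≈ 1.02×10³ K

Area A = 102 m².
P = εσAT⁴ ⇒ T = (P/(εσA))^(1/4) = (5.540×10⁶/(0.885×5.670×10⁻⁸×102))^(1/4) = 1.02×10³ K.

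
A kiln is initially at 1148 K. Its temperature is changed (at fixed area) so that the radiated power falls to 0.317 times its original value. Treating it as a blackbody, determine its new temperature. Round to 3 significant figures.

P ∝ T⁴, so T₂/T₁ = (P₂/P₁)^(1/4) = (0.317)^(1/4) = 0.750352.
T₂ = 1148 × 0.750352 = 861 K.

T₂ ≈ 861 K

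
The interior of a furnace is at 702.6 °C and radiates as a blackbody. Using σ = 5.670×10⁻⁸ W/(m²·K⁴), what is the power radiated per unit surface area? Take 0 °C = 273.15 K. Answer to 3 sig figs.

I ≈ 5.14×10⁴ W/m²

T = 702.6 °C + 273.15 = 975.75 K.
Stefan–Boltzmann: I = σT⁴ = 5.670×10⁻⁸ × (975.75)⁴ = 5.14×10⁴ W/m².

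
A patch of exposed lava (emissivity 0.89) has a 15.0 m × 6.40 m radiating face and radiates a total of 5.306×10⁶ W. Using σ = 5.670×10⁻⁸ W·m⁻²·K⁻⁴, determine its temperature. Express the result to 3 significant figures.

Area A = 15.0 × 6.40 = 96 m².
P = εσAT⁴ ⇒ T = (P/(εσA))^(1/4) = (5.306×10⁶/(0.89×5.670×10⁻⁸×96))^(1/4) = 1.02×10³ K.

T ≈ 1.02×10³ K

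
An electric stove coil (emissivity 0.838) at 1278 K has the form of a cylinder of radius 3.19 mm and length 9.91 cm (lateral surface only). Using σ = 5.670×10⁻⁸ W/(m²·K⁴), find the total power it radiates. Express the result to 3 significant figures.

P ≈ 252 W

Lateral area A = 2πrL = 2π×3.19×10⁻³×0.0991 = 1.98630×10⁻³ m².
P = εσAT⁴ = 0.838 × 5.670×10⁻⁸ × 1.98630×10⁻³ × (1278)⁴ = 252 W.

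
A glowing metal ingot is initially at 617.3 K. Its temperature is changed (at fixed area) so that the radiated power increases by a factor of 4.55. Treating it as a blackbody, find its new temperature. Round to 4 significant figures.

T₂ ≈ 901.6 K

P ∝ T⁴, so T₂/T₁ = (P₂/P₁)^(1/4) = (4.55)^(1/4) = 1.46050.
T₂ = 617.3 × 1.46050 = 901.6 K.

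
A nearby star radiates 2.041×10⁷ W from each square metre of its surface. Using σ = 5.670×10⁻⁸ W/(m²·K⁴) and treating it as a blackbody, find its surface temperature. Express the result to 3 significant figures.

I = σT⁴, so T = (I/σ)^(1/4) = (2.041×10⁷/(5.670×10⁻⁸))^(1/4) = 4.36×10³ K.

T ≈ 4.36×10³ K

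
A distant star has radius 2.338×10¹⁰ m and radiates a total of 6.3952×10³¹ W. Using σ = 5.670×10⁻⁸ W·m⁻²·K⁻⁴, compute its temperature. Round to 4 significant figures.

Surface area A = 4πR² = 4π(2.338×10¹⁰ m)² = 6.86908×10²¹ m².
P = σAT⁴ ⇒ T = (P/(σA))^(1/4) = (6.3952×10³¹/(5.670×10⁻⁸×6.86908×10²¹))^(1/4) = 2.013×10⁴ K.

T ≈ 2.013×10⁴ K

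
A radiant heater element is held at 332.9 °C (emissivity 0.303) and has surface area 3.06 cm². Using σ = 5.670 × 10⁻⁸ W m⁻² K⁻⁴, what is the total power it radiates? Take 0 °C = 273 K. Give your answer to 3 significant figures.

P ≈ 0.709 W

T = 332.9 °C + 273 = 605.9 K.
Area A = 3.06 cm² = 3.06×10⁻⁴ m².
P = εσAT⁴ = 0.303 × 5.670×10⁻⁸ × 3.06×10⁻⁴ × (605.9)⁴ = 0.709 W.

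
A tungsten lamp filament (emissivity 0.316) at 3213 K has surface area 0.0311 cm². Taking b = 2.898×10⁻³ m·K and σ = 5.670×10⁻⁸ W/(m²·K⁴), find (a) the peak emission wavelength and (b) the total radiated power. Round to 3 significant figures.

(a) λ_max = b/T = 2.898×10⁻³/3213 = 9.020×10⁻⁷ m = 902 nm.
Area A = 0.0311 cm² = 3.11×10⁻⁶ m².
(b) P = εσAT⁴ = 0.316×5.670×10⁻⁸×3.11×10⁻⁶×(3213)⁴ = 5.94 W.

λ_max ≈ 902 nm; P ≈ 5.94 W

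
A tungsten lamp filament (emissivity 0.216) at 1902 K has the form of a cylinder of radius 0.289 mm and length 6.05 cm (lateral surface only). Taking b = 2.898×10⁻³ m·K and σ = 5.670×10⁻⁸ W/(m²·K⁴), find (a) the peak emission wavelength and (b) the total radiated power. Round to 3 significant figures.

λ_max ≈ 1.52 μm; P ≈ 17.6 W

(a) λ_max = b/T = 2.898×10⁻³/1902 = 1.524×10⁻⁶ m = 1.52 μm.
Lateral area A = 2πrL = 2π×2.89×10⁻⁴×0.0605 = 1.09858×10⁻⁴ m².
(b) P = εσAT⁴ = 0.216×5.670×10⁻⁸×1.09858×10⁻⁴×(1902)⁴ = 17.6 W.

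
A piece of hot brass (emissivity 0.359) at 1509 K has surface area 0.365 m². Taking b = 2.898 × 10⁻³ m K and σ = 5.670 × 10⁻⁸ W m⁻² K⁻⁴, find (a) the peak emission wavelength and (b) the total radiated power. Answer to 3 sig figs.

λ_max ≈ 1.92 μm; P ≈ 3.85×10⁴ W

(a) λ_max = b/T = 2.898×10⁻³/1509 = 1.920×10⁻⁶ m = 1.92 μm.
Area A = 0.365 m².
(b) P = εσAT⁴ = 0.359×5.670×10⁻⁸×0.365×(1509)⁴ = 3.85×10⁴ W.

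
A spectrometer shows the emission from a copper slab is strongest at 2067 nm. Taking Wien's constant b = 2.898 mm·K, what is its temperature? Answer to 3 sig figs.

Wien's law gives T = b/λ_max = (2.898×10⁻³ m·K)/(2.067×10⁻⁶ m) = 1.40×10³ K.

T ≈ 1.40×10³ K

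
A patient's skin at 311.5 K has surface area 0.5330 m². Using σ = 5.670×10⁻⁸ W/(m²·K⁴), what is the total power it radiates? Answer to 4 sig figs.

Area A = 0.5330 m².
P = σAT⁴ = 5.670×10⁻⁸ × 0.5330 × (311.5)⁴ = 284.5 W.

P ≈ 284.5 W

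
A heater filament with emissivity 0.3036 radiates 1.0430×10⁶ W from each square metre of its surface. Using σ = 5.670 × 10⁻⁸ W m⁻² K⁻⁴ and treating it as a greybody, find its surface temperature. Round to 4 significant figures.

T ≈ 2790 K

I = εσT⁴, so T = (I/εσ)^(1/4) = (1.0430×10⁶/(0.3036×5.670×10⁻⁸))^(1/4) = 2790 K.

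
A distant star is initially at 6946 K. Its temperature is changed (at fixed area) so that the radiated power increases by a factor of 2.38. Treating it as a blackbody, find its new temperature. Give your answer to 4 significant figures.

T₂ ≈ 8627 K

P ∝ T⁴, so T₂/T₁ = (P₂/P₁)^(1/4) = (2.38)^(1/4) = 1.24206.
T₂ = 6946 × 1.24206 = 8627 K.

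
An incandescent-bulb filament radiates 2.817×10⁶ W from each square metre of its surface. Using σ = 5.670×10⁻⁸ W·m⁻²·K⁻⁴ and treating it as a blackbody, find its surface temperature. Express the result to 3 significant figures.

I = σT⁴, so T = (I/σ)^(1/4) = (2.817×10⁶/(5.670×10⁻⁸))^(1/4) = 2.65×10³ K.

T ≈ 2.65×10³ K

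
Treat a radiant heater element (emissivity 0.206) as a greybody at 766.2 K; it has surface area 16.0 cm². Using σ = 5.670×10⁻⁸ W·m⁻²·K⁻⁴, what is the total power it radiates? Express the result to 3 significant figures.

P ≈ 6.44 W

Area A = 16.0 cm² = 1.60×10⁻³ m².
P = εσAT⁴ = 0.206 × 5.670×10⁻⁸ × 1.60×10⁻³ × (766.2)⁴ = 6.44 W.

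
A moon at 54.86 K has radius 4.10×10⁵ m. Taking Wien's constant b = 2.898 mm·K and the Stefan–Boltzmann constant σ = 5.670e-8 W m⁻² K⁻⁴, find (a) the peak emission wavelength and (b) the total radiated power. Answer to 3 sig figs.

λ_max ≈ 52.8 μm; P ≈ 1.08×10¹² W

(a) λ_max = b/T = 2.898×10⁻³/54.86 = 5.283×10⁻⁵ m = 52.8 μm.
Surface area A = 4πR² = 4π(4.10×10⁵ m)² = 2.11241×10¹² m².
(b) P = σAT⁴ = 5.670×10⁻⁸×2.11241×10¹²×(54.86)⁴ = 1.08×10¹² W.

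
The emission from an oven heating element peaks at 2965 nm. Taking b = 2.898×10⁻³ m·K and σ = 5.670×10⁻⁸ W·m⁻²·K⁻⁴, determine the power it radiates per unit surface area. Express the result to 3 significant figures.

Wien's law: T = b/λ_max = 2.898×10⁻³/2.965×10⁻⁶ = 977.403 K.
Then I = σT⁴ = 5.670×10⁻⁸×(977.403)⁴ = 5.17×10⁴ W/m².

I ≈ 5.17×10⁴ W/m²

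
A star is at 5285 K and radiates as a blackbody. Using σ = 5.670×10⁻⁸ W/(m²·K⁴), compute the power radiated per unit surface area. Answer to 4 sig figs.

I ≈ 4.423×10⁷ W/m²

Stefan–Boltzmann: I = σT⁴ = 5.670×10⁻⁸ × (5285)⁴ = 4.423×10⁷ W/m².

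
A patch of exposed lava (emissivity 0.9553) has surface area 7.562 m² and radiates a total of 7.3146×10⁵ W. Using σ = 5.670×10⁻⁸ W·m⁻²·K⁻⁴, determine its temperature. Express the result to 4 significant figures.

Area A = 7.562 m².
P = εσAT⁴ ⇒ T = (P/(εσA))^(1/4) = (7.3146×10⁵/(0.9553×5.670×10⁻⁸×7.562))^(1/4) = 1156 K.

T ≈ 1156 K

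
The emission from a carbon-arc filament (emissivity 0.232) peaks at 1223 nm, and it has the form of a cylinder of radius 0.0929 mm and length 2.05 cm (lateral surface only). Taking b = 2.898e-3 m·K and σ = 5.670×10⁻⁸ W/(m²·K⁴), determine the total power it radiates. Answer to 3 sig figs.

P ≈ 4.96 W

Wien's law: T = b/λ_max = 2.898×10⁻³/1.223×10⁻⁶ = 2369.58 K.
Lateral area A = 2πrL = 2π×9.29×10⁻⁵×0.0205 = 1.19660×10⁻⁵ m².
Then P = εσAT⁴ = 0.232×5.670×10⁻⁸×1.19660×10⁻⁵×(2369.58)⁴ = 4.96 W.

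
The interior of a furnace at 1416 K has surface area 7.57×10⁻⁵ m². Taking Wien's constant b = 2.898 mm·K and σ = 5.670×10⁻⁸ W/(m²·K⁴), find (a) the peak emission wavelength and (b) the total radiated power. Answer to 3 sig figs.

λ_max ≈ 2.05 μm; P ≈ 17.3 W

(a) λ_max = b/T = 2.898×10⁻³/1416 = 2.047×10⁻⁶ m = 2.05 μm.
Area A = 7.57×10⁻⁵ m².
(b) P = σAT⁴ = 5.670×10⁻⁸×7.57×10⁻⁵×(1416)⁴ = 17.3 W.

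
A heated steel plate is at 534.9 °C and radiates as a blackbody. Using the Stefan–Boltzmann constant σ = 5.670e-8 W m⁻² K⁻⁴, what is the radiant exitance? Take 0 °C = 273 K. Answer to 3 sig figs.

T = 534.9 °C + 273 = 807.9 K.
Stefan–Boltzmann: I = σT⁴ = 5.670×10⁻⁸ × (807.9)⁴ = 2.42×10⁴ W/m².

I ≈ 2.42×10⁴ W/m²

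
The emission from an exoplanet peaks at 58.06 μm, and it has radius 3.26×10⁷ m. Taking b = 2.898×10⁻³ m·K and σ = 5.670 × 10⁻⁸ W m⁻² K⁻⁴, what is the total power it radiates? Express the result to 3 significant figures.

Wien's law: T = b/λ_max = 2.898×10⁻³/5.806×10⁻⁵ = 49.9139 K.
Surface area A = 4πR² = 4π(3.26×10⁷ m)² = 1.33550×10¹⁶ m².
Then P = σAT⁴ = 5.670×10⁻⁸×1.33550×10¹⁶×(49.9139)⁴ = 4.70×10¹⁵ W.

P ≈ 4.70×10¹⁵ W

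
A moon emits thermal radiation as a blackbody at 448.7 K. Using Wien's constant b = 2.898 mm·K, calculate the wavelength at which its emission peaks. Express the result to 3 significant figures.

λ_max ≈ 6.46 μm

Wien's displacement law: λ_max = b/T = (2.898×10⁻³ m·K)/(448.7 K) = 6.459×10⁻⁶ m.
That is 6.46 μm, in the infrared range.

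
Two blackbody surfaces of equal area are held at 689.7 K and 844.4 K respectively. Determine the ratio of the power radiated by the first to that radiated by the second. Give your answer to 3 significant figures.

P₁/P₂ ≈ 0.445

With equal areas, P₁/P₂ = (T₁/T₂)⁴ = (689.7/844.4)⁴ = 0.445.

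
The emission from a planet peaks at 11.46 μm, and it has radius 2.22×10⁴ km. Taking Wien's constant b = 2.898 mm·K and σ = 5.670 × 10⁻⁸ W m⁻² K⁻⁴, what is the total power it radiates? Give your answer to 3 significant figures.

P ≈ 1.44×10¹⁸ W

Wien's law: T = b/λ_max = 2.898×10⁻³/1.146×10⁻⁵ = 252.880 K.
Surface area A = 4πR² = 4π(2.22×10⁷ m)² = 6.19321×10¹⁵ m².
Then P = σAT⁴ = 5.670×10⁻⁸×6.19321×10¹⁵×(252.880)⁴ = 1.44×10¹⁸ W.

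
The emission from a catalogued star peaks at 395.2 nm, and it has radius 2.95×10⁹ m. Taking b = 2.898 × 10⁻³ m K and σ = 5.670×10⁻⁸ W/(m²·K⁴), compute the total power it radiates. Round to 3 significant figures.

P ≈ 1.79×10²⁸ W

Wien's law: T = b/λ_max = 2.898×10⁻³/3.952×10⁻⁷ = 7333.00 K.
Surface area A = 4πR² = 4π(2.95×10⁹ m)² = 1.09359×10²⁰ m².
Then P = σAT⁴ = 5.670×10⁻⁸×1.09359×10²⁰×(7333.00)⁴ = 1.79×10²⁸ W.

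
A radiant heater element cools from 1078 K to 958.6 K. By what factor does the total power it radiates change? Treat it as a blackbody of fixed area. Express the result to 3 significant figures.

P₂/P₁ ≈ 0.625

P ∝ T⁴, so P₂/P₁ = (T₂/T₁)⁴ = (958.6/1078)⁴ = (0.889239)⁴ = 0.625.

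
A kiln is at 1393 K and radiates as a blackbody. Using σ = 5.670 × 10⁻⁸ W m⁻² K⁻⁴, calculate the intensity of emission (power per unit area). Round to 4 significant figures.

I ≈ 2.135×10⁵ W/m²

Stefan–Boltzmann: I = σT⁴ = 5.670×10⁻⁸ × (1393)⁴ = 2.135×10⁵ W/m².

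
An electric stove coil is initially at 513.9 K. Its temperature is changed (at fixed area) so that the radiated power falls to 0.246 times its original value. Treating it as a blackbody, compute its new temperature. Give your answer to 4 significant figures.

T₂ ≈ 361.9 K

P ∝ T⁴, so T₂/T₁ = (P₂/P₁)^(1/4) = (0.246)^(1/4) = 0.704261.
T₂ = 513.9 × 0.704261 = 361.9 K.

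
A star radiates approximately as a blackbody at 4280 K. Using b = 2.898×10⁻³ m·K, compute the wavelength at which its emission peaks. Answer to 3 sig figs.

λ_max ≈ 677 nm

Wien's displacement law: λ_max = b/T = (2.898×10⁻³ m·K)/(4280 K) = 6.771×10⁻⁷ m.
That is 677 nm, in the visible range.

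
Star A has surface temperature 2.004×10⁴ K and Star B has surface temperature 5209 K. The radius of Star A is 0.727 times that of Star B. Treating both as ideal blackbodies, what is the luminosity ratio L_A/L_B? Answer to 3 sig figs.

L ∝ R²T⁴, so L_A/L_B = (R_A/R_B)²(T_A/T_B)⁴ = (0.727)² × (2.004×10⁴/5209)⁴ = 0.528529 × 219.065 = 116.

L_A/L_B ≈ 116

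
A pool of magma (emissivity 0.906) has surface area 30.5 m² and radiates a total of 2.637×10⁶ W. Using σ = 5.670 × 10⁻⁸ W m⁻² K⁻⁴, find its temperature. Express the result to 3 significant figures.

T ≈ 1.14×10³ K

Area A = 30.5 m².
P = εσAT⁴ ⇒ T = (P/(εσA))^(1/4) = (2.637×10⁶/(0.906×5.670×10⁻⁸×30.5))^(1/4) = 1.14×10³ K.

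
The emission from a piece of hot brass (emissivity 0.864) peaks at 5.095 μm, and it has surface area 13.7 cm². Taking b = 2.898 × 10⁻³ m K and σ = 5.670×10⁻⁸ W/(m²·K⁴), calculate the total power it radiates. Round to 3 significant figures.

Wien's law: T = b/λ_max = 2.898×10⁻³/5.095×10⁻⁶ = 568.793 K.
Area A = 13.7 cm² = 1.37×10⁻³ m².
Then P = εσAT⁴ = 0.864×5.670×10⁻⁸×1.37×10⁻³×(568.793)⁴ = 7.02 W.

P ≈ 7.02 W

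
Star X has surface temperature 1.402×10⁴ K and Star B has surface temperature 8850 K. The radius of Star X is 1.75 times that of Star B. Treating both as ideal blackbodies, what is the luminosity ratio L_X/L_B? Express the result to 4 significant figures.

L_X/L_B ≈ 19.29

L ∝ R²T⁴, so L_X/L_B = (R_X/R_B)²(T_X/T_B)⁴ = (1.75)² × (1.402×10⁴/8850)⁴ = 3.0625 × 6.29824 = 19.29.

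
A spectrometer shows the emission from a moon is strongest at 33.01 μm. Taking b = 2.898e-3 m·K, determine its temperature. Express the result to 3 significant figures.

Wien's law gives T = b/λ_max = (2.898×10⁻³ m·K)/(3.301×10⁻⁵ m) = 87.8 K.

T ≈ 87.8 K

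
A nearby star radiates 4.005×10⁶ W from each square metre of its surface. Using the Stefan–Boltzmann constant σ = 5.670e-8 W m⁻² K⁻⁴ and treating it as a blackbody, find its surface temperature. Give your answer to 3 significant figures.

T ≈ 2.90×10³ K

I = σT⁴, so T = (I/σ)^(1/4) = (4.005×10⁶/(5.670×10⁻⁸))^(1/4) = 2.90×10³ K.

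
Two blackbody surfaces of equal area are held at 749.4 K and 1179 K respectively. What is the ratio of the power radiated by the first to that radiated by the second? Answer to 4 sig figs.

P₁/P₂ ≈ 0.1632

With equal areas, P₁/P₂ = (T₁/T₂)⁴ = (749.4/1179)⁴ = 0.1632.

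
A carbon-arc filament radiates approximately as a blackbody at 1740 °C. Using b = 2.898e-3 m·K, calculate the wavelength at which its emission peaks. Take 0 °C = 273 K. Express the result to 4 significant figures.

T = 1740 °C + 273 = 2013 K.
Wien's displacement law: λ_max = b/T = (2.898×10⁻³ m·K)/(2013 K) = 1.4396×10⁻⁶ m.
That is 1.440 μm, in the infrared range.

λ_max ≈ 1.440 μm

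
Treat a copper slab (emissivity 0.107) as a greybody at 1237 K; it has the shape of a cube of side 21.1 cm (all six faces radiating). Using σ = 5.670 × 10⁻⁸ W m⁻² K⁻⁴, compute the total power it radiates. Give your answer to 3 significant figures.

P ≈ 3.79×10³ W

Area A = 6s² = 6×(0.211 m)² = 0.267126 m².
P = εσAT⁴ = 0.107 × 5.670×10⁻⁸ × 0.267126 × (1237)⁴ = 3.79×10³ W.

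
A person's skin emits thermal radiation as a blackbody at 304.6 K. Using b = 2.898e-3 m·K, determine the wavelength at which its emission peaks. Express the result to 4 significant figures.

Wien's displacement law: λ_max = b/T = (2.898×10⁻³ m·K)/(304.6 K) = 9.5141×10⁻⁶ m.
That is 9.514 μm, in the infrared range.

λ_max ≈ 9.514 μm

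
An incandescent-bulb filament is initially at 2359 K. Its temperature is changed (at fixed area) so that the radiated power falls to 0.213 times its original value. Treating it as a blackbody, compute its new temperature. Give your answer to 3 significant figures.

T₂ ≈ 1.60×10³ K

P ∝ T⁴, so T₂/T₁ = (P₂/P₁)^(1/4) = (0.213)^(1/4) = 0.679352.
T₂ = 2359 × 0.679352 = 1.60×10³ K.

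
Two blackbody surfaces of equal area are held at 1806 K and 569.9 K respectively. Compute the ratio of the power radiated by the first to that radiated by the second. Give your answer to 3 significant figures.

P₁/P₂ ≈ 101

With equal areas, P₁/P₂ = (T₁/T₂)⁴ = (1806/569.9)⁴ = 101.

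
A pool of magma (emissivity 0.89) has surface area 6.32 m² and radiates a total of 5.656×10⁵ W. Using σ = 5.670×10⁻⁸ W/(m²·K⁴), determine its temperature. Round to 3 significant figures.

T ≈ 1.15×10³ K

Area A = 6.32 m².
P = εσAT⁴ ⇒ T = (P/(εσA))^(1/4) = (5.656×10⁵/(0.89×5.670×10⁻⁸×6.32))^(1/4) = 1.15×10³ K.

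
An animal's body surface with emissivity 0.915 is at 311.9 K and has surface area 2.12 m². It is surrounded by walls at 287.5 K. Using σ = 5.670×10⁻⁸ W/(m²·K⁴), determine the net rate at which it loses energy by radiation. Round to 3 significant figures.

Net loss ≈ 289 W

Area A = 2.12 m².
Net radiated power P_net = εσA(T⁴ − T₀⁴) = 0.915×5.670×10⁻⁸×2.12×(311.9⁴ − 287.5⁴).
T⁴ − T₀⁴ = 9.46371×10⁹ − 6.83206×10⁹ = 2.63165×10⁹ K⁴, so P_net = 289 W.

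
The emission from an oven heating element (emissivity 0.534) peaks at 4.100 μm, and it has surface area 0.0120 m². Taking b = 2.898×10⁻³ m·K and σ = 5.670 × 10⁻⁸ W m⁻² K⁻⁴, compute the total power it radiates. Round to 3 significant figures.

P ≈ 90.7 W

Wien's law: T = b/λ_max = 2.898×10⁻³/4.100×10⁻⁶ = 706.829 K.
Area A = 0.0120 m².
Then P = εσAT⁴ = 0.534×5.670×10⁻⁸×0.0120×(706.829)⁴ = 90.7 W.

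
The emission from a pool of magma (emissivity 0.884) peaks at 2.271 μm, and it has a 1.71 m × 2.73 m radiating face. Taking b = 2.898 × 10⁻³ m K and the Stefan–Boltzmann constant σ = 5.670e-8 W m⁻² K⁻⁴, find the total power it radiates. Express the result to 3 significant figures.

Wien's law: T = b/λ_max = 2.898×10⁻³/2.271×10⁻⁶ = 1276.09 K.
Area A = 1.71 × 2.73 = 4.6683 m².
Then P = εσAT⁴ = 0.884×5.670×10⁻⁸×4.6683×(1276.09)⁴ = 6.20×10⁵ W.

P ≈ 6.20×10⁵ W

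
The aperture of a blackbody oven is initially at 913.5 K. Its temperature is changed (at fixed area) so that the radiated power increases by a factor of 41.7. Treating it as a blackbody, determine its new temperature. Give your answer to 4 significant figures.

T₂ ≈ 2321 K

P ∝ T⁴, so T₂/T₁ = (P₂/P₁)^(1/4) = (41.7)^(1/4) = 2.54117.
T₂ = 913.5 × 2.54117 = 2321 K.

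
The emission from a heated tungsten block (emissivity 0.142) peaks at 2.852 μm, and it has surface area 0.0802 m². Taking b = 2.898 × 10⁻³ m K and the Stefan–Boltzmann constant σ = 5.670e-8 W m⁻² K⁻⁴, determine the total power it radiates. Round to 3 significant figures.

Wien's law: T = b/λ_max = 2.898×10⁻³/2.852×10⁻⁶ = 1016.13 K.
Area A = 0.0802 m².
Then P = εσAT⁴ = 0.142×5.670×10⁻⁸×0.0802×(1016.13)⁴ = 688 W.

P ≈ 688 W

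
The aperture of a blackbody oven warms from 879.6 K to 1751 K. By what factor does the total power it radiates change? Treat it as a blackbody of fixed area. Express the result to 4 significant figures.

P₂/P₁ ≈ 15.70

P ∝ T⁴, so P₂/P₁ = (T₂/T₁)⁴ = (1751/879.6)⁴ = (1.99068)⁴ = 15.70.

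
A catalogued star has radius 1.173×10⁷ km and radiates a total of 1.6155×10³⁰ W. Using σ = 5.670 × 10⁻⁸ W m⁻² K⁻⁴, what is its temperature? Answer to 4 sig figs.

Surface area A = 4πR² = 4π(1.173×10¹⁰ m)² = 1.72904×10²¹ m².
P = σAT⁴ ⇒ T = (P/(σA))^(1/4) = (1.6155×10³⁰/(5.670×10⁻⁸×1.72904×10²¹))^(1/4) = 1.133×10⁴ K.

T ≈ 1.133×10⁴ K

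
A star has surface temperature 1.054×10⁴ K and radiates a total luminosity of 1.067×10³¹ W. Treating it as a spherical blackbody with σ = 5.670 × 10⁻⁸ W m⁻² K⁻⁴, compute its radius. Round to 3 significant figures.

R ≈ 3.48×10¹⁰ m

L = 4πR²σT⁴ ⇒ R = √(L/(4πσT⁴)).
σT⁴ = 6.99754×10⁸ W/m², so R = √(1.067×10³¹/(4π×6.99754×10⁸)) = 3.48×10¹⁰ m.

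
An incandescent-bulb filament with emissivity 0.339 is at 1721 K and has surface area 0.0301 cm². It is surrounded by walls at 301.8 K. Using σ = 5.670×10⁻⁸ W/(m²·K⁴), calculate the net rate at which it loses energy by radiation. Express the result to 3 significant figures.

Area A = 0.0301 cm² = 3.01×10⁻⁶ m².
Net radiated power P_net = εσA(T⁴ − T₀⁴) = 0.339×5.670×10⁻⁸×3.01×10⁻⁶×(1721⁴ − 301.8⁴).
T⁴ − T₀⁴ = 8.77250×10¹² − 8.29616×10⁹ = 8.76420×10¹² K⁴, so P_net = 0.507 W.

Net loss ≈ 0.507 W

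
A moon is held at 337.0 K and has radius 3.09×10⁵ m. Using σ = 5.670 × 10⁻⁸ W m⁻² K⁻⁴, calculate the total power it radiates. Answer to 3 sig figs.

Surface area A = 4πR² = 4π(3.09×10⁵ m)² = 1.19985×10¹² m².
P = σAT⁴ = 5.670×10⁻⁸ × 1.19985×10¹² × (337.0)⁴ = 8.77×10¹⁴ W.

P ≈ 8.77×10¹⁴ W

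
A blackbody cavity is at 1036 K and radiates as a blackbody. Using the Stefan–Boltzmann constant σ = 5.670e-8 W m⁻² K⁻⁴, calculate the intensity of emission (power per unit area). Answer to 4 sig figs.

Stefan–Boltzmann: I = σT⁴ = 5.670×10⁻⁸ × (1036)⁴ = 6.532×10⁴ W/m².

I ≈ 6.532×10⁴ W/m²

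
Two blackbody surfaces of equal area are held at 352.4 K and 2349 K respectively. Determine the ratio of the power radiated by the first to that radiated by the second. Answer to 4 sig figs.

P₁/P₂ ≈ 5.065×10⁻⁴

With equal areas, P₁/P₂ = (T₁/T₂)⁴ = (352.4/2349)⁴ = 5.065×10⁻⁴.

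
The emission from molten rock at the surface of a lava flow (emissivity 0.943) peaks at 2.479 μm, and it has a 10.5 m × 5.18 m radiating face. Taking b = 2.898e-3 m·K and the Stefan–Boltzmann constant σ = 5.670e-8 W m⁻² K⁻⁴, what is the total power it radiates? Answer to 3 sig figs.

P ≈ 5.43×10⁶ W

Wien's law: T = b/λ_max = 2.898×10⁻³/2.479×10⁻⁶ = 1169.02 K.
Area A = 10.5 × 5.18 = 54.39 m².
Then P = εσAT⁴ = 0.943×5.670×10⁻⁸×54.39×(1169.02)⁴ = 5.43×10⁶ W.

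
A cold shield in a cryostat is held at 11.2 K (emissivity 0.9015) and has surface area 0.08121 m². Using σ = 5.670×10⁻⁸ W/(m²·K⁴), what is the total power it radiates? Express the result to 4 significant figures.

Area A = 0.08121 m².
P = εσAT⁴ = 0.9015 × 5.670×10⁻⁸ × 0.08121 × (11.2)⁴ = 6.532×10⁻⁵ W.

P ≈ 6.532×10⁻⁵ W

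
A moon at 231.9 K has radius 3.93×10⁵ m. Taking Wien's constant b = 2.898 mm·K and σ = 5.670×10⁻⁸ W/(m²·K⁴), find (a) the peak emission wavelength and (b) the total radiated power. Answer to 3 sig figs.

(a) λ_max = b/T = 2.898×10⁻³/231.9 = 1.250×10⁻⁵ m = 12.5 μm.
Surface area A = 4πR² = 4π(3.93×10⁵ m)² = 1.94086×10¹² m².
(b) P = σAT⁴ = 5.670×10⁻⁸×1.94086×10¹²×(231.9)⁴ = 3.18×10¹⁴ W.

λ_max ≈ 12.5 μm; P ≈ 3.18×10¹⁴ W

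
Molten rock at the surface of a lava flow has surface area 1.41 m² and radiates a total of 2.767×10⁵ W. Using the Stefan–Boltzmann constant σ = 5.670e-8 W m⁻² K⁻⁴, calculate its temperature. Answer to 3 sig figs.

Area A = 1.41 m².
P = σAT⁴ ⇒ T = (P/(σA))^(1/4) = (2.767×10⁵/(5.670×10⁻⁸×1.41))^(1/4) = 1.36×10³ K.

T ≈ 1.36×10³ K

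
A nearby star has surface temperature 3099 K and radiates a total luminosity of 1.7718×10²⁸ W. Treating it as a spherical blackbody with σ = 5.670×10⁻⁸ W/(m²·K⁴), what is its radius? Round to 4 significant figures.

R ≈ 1.642×10¹⁰ m

L = 4πR²σT⁴ ⇒ R = √(L/(4πσT⁴)).
σT⁴ = 5.22961×10⁶ W/m², so R = √(1.7718×10²⁸/(4π×5.22961×10⁶)) = 1.642×10¹⁰ m.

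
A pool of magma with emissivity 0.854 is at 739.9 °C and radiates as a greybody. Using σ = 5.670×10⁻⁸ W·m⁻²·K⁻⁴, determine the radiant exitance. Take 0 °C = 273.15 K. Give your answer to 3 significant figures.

T = 739.9 °C + 273.15 = 1013.05 K.
Stefan–Boltzmann: I = εσT⁴ = 0.854 × 5.670×10⁻⁸ × (1013.05)⁴ = 5.10×10⁴ W/m².

I ≈ 5.10×10⁴ W/m²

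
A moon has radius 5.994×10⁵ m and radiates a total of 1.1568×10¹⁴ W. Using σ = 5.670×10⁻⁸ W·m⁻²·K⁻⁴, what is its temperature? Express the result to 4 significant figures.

Surface area A = 4πR² = 4π(5.994×10⁵ m)² = 4.51485×10¹² m².
P = σAT⁴ ⇒ T = (P/(σA))^(1/4) = (1.1568×10¹⁴/(5.670×10⁻⁸×4.51485×10¹²))^(1/4) = 145.8 K.

T ≈ 145.8 K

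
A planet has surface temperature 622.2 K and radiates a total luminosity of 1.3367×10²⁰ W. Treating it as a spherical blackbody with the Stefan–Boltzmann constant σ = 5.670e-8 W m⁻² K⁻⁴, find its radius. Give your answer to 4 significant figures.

R ≈ 3.538×10⁷ m

L = 4πR²σT⁴ ⇒ R = √(L/(4πσT⁴)).
σT⁴ = 8497.73 W/m², so R = √(1.3367×10²⁰/(4π×8497.73)) = 3.538×10⁷ m.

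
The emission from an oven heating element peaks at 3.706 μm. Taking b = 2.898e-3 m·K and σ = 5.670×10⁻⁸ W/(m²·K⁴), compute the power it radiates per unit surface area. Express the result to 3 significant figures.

I ≈ 2.12×10⁴ W/m²

Wien's law: T = b/λ_max = 2.898×10⁻³/3.706×10⁻⁶ = 781.975 K.
Then I = σT⁴ = 5.670×10⁻⁸×(781.975)⁴ = 2.12×10⁴ W/m².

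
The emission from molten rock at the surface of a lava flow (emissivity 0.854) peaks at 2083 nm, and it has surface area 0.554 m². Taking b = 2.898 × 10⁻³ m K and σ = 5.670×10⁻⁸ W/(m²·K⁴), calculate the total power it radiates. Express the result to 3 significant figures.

P ≈ 1.01×10⁵ W

Wien's law: T = b/λ_max = 2.898×10⁻³/2.083×10⁻⁶ = 1391.26 K.
Area A = 0.554 m².
Then P = εσAT⁴ = 0.854×5.670×10⁻⁸×0.554×(1391.26)⁴ = 1.01×10⁵ W.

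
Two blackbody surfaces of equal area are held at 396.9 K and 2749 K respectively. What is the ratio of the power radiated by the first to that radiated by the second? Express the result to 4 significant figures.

With equal areas, P₁/P₂ = (T₁/T₂)⁴ = (396.9/2749)⁴ = 4.345×10⁻⁴.

P₁/P₂ ≈ 4.345×10⁻⁴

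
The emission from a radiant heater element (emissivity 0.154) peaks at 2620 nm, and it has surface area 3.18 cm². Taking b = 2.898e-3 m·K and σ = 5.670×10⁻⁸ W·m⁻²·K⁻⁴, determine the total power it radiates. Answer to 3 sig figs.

Wien's law: T = b/λ_max = 2.898×10⁻³/2.620×10⁻⁶ = 1106.11 K.
Area A = 3.18 cm² = 3.18×10⁻⁴ m².
Then P = εσAT⁴ = 0.154×5.670×10⁻⁸×3.18×10⁻⁴×(1106.11)⁴ = 4.16 W.

P ≈ 4.16 W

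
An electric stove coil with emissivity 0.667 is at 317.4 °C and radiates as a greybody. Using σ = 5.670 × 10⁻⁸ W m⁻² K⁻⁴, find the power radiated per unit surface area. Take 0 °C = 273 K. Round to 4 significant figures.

T = 317.4 °C + 273 = 590.4 K.
Stefan–Boltzmann: I = εσT⁴ = 0.667 × 5.670×10⁻⁸ × (590.4)⁴ = 4595 W/m².

I ≈ 4595 W/m²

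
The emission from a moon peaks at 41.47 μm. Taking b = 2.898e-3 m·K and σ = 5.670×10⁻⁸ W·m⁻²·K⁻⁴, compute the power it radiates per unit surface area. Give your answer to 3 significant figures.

Wien's law: T = b/λ_max = 2.898×10⁻³/4.147×10⁻⁵ = 69.8818 K.
Then I = σT⁴ = 5.670×10⁻⁸×(69.8818)⁴ = 1.35 W/m².

I ≈ 1.35 W/m²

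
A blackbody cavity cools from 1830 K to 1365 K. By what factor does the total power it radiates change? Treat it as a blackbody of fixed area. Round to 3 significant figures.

P ∝ T⁴, so P₂/P₁ = (T₂/T₁)⁴ = (1365/1830)⁴ = (0.745902)⁴ = 0.310.

P₂/P₁ ≈ 0.310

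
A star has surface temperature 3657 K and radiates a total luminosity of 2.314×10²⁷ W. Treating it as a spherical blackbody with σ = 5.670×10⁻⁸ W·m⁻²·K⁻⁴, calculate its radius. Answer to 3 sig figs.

R ≈ 4.26×10⁹ m

L = 4πR²σT⁴ ⇒ R = √(L/(4πσT⁴)).
σT⁴ = 1.01410×10⁷ W/m², so R = √(2.314×10²⁷/(4π×1.01410×10⁷)) = 4.26×10⁹ m.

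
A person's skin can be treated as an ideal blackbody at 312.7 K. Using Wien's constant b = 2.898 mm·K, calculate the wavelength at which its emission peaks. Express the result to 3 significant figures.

Wien's displacement law: λ_max = b/T = (2.898×10⁻³ m·K)/(312.7 K) = 9.268×10⁻⁶ m.
That is 9.27 μm, in the infrared range.

λ_max ≈ 9.27 μm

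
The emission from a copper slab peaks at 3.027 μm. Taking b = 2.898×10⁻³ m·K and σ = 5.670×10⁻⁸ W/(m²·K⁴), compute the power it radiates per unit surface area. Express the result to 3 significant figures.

Wien's law: T = b/λ_max = 2.898×10⁻³/3.027×10⁻⁶ = 957.384 K.
Then I = σT⁴ = 5.670×10⁻⁸×(957.384)⁴ = 4.76×10⁴ W/m².

I ≈ 4.76×10⁴ W/m²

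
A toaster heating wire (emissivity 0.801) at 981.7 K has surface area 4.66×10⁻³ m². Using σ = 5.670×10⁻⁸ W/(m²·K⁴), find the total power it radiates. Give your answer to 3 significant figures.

Area A = 4.66×10⁻³ m².
P = εσAT⁴ = 0.801 × 5.670×10⁻⁸ × 4.66×10⁻³ × (981.7)⁴ = 197 W.

P ≈ 197 W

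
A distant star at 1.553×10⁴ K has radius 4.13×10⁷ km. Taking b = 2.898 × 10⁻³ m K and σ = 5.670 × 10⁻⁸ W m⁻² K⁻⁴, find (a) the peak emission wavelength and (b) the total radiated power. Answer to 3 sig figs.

λ_max ≈ 187 nm; P ≈ 7.07×10³¹ W

(a) λ_max = b/T = 2.898×10⁻³/1.553×10⁴ = 1.866×10⁻⁷ m = 187 nm.
Surface area A = 4πR² = 4π(4.13×10¹⁰ m)² = 2.14343×10²² m².
(b) P = σAT⁴ = 5.670×10⁻⁸×2.14343×10²²×(1.553×10⁴)⁴ = 7.07×10³¹ W.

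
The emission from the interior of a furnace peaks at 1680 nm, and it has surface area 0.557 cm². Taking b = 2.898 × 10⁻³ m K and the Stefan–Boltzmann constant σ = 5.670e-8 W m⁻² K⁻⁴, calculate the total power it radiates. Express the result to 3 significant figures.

P ≈ 28.0 W

Wien's law: T = b/λ_max = 2.898×10⁻³/1.680×10⁻⁶ = 1725.00 K.
Area A = 0.557 cm² = 5.57×10⁻⁵ m².
Then P = σAT⁴ = 5.670×10⁻⁸×5.57×10⁻⁵×(1725.00)⁴ = 28.0 W.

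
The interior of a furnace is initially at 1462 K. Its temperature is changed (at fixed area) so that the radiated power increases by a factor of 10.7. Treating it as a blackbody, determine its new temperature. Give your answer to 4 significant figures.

T₂ ≈ 2644 K

P ∝ T⁴, so T₂/T₁ = (P₂/P₁)^(1/4) = (10.7)^(1/4) = 1.80861.
T₂ = 1462 × 1.80861 = 2644 K.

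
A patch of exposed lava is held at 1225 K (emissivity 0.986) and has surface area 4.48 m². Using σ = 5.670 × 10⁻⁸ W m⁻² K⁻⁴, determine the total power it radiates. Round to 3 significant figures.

P ≈ 5.64×10⁵ W

Area A = 4.48 m².
P = εσAT⁴ = 0.986 × 5.670×10⁻⁸ × 4.48 × (1225)⁴ = 5.64×10⁵ W.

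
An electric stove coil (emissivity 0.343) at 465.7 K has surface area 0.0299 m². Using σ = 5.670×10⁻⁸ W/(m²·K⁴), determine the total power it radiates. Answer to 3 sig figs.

Area A = 0.0299 m².
P = εσAT⁴ = 0.343 × 5.670×10⁻⁸ × 0.0299 × (465.7)⁴ = 27.4 W.

P ≈ 27.4 W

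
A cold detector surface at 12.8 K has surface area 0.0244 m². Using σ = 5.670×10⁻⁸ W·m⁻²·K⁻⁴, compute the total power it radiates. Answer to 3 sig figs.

P ≈ 3.71×10⁻⁵ W

Area A = 0.0244 m².
P = σAT⁴ = 5.670×10⁻⁸ × 0.0244 × (12.8)⁴ = 3.71×10⁻⁵ W.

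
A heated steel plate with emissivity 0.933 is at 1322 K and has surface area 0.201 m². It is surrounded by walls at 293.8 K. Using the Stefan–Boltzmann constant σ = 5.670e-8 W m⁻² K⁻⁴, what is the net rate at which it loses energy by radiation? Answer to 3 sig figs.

Net loss ≈ 3.24×10⁴ W

Area A = 0.201 m².
Net radiated power P_net = εσA(T⁴ − T₀⁴) = 0.933×5.670×10⁻⁸×0.201×(1322⁴ − 293.8⁴).
T⁴ − T₀⁴ = 3.05440×10¹² − 7.45087×10⁹ = 3.04695×10¹² K⁴, so P_net = 3.24×10⁴ W.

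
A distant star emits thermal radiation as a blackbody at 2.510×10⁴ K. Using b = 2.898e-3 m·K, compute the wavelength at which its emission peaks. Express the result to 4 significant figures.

Wien's displacement law: λ_max = b/T = (2.898×10⁻³ m·K)/(2.510×10⁴ K) = 1.1546×10⁻⁷ m.
That is 115.5 nm, in the ultraviolet range.

λ_max ≈ 115.5 nm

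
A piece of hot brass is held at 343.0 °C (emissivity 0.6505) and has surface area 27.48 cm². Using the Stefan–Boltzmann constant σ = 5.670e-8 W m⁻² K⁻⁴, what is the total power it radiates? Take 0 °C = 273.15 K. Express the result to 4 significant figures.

T = 343.0 °C + 273.15 = 616.15 K.
Area A = 27.48 cm² = 2.748×10⁻³ m².
P = εσAT⁴ = 0.6505 × 5.670×10⁻⁸ × 2.748×10⁻³ × (616.15)⁴ = 14.61 W.

P ≈ 14.61 W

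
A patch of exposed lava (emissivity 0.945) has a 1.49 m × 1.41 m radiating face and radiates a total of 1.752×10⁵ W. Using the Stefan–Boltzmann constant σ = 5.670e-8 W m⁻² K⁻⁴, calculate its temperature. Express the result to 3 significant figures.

Area A = 1.49 × 1.41 = 2.1009 m².
P = εσAT⁴ ⇒ T = (P/(εσA))^(1/4) = (1.752×10⁵/(0.945×5.670×10⁻⁸×2.1009))^(1/4) = 1.12×10³ K.

T ≈ 1.12×10³ K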